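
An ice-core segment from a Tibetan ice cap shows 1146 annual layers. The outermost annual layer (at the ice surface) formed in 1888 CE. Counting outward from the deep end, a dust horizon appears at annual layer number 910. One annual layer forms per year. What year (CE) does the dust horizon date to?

1146 − 910 = 236 annual layers lie beyond the dust horizon toward the ice surface.
The annual layer at the ice surface is 1888 CE, so the dust horizon dates to 1888 − 236 = 1652 CE.

1652 CE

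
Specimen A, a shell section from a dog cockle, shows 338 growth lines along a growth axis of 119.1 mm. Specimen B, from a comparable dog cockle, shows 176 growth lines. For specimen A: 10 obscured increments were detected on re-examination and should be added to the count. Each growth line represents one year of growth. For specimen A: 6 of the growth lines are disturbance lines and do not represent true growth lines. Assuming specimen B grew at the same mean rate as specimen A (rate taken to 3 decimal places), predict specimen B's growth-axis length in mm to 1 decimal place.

Specimen A: after corrections the count is 338 − 6 + 10 = 342 growth lines.
A: Mean rate = 119.1 mm / 342 years ≈ 0.348 mm per year.
B's length ≈ 0.348 × 176 = 61.2 mm.

61.2 mm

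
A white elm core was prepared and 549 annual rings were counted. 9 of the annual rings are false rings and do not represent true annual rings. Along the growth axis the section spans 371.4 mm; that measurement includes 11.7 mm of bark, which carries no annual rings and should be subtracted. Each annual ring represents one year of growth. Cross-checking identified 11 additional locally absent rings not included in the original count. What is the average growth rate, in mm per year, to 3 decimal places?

True annual ring count = 549 − 9 + 11 = 551.
Removing the 11.7 mm offcut leaves 371.4 − 11.7 = 359.7 mm.
Extension rate ≈ 359.7 / 551 = 0.653 mm per year.

0.653 mm per year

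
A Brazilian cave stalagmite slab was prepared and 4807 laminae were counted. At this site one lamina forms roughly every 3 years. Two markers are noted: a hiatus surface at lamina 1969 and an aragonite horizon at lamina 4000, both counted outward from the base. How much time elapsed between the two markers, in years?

The two markers are separated by 4000 − 1969 = 2031 laminae.
At 3 years per lamina, 2031 × 3 = 6093 years.

6093 years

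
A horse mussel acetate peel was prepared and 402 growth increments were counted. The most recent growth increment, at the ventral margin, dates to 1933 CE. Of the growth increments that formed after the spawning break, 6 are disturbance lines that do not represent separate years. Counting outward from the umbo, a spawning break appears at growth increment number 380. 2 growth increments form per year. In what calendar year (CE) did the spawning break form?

1925 CE

Between growth increment 380 and the ventral margin there are 402 − 380 = 22 growth increments.
Removing the 6 false growth increments leaves 22 − 6 = 16 true growth increments beyond the spawning break.
16 growth increments at 2 per year is 16 / 2 = 8 years.
1933 − 8 = 1925 CE.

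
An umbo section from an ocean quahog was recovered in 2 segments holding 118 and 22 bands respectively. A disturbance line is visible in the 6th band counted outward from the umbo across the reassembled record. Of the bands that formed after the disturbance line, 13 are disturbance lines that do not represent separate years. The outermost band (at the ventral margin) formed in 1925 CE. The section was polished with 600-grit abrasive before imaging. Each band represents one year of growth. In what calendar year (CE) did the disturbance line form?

1804 CE

Total bands = 118 + 22 = 140.
Between band 6 and the ventral margin there are 140 − 6 = 134 bands.
Excluding 13 false bands: 134 − 13 = 121.
The band at the ventral margin is 1925 CE, so the disturbance line dates to 1925 − 121 = 1804 CE.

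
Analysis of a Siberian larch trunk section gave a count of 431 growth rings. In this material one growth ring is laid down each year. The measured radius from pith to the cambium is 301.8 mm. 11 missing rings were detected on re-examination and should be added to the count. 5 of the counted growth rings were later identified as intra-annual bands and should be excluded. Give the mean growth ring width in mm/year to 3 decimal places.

0.691 mm/year

Adjusted count: 431 − 5 + 11 = 437 growth rings.
Extension rate ≈ 301.8 / 437 = 0.691 mm/year.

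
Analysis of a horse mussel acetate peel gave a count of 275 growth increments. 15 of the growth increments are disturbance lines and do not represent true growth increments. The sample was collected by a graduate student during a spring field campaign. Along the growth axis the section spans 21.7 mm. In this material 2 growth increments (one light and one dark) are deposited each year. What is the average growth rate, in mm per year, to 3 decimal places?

0.167 mm per year

Correcting the raw count gives 275 − 15 = 260 true growth increments.
260 growth increments at 2 per year is 260 / 2 = 130 years.
Mean rate = 21.7 mm / 130 years ≈ 0.167 mm per year.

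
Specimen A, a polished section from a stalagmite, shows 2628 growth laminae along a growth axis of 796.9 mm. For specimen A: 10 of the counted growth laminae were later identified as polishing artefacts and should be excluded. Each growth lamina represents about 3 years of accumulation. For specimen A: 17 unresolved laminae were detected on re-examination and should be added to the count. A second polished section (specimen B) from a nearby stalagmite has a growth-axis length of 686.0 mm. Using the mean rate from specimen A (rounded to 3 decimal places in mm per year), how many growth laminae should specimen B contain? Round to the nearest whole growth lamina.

Specimen A: after corrections the count is 2628 − 10 + 17 = 2635 growth laminae.
Specimen A: multiplying by 3 years per growth lamina: 2635 × 3 = 7905 years.
A: 796.9 mm over 7905 years gives 796.9 / 7905 ≈ 0.101 mm per year.
Specimen B: 686.0 mm / 0.101 mm per year = 6792.08 years; at 3 years per growth lamina that is 6792.08 / 3 ≈ 2264 growth laminae.

2264 growth laminae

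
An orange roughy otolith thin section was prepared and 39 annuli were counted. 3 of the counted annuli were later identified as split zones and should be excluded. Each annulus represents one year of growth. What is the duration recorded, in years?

36 years

True annulus count = 39 − 3 = 36.
At one annulus per year, that is 36 years.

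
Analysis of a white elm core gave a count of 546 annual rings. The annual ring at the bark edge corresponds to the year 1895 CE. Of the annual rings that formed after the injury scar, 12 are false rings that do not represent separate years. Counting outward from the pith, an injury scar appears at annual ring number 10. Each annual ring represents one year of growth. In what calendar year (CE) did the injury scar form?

1371 CE

Between annual ring 10 and the bark edge there are 546 − 10 = 536 annual rings.
Excluding 12 false annual rings: 536 − 12 = 524.
Counting back 524 years from 1895 CE places the injury scar in 1895 − 524 = 1371 CE.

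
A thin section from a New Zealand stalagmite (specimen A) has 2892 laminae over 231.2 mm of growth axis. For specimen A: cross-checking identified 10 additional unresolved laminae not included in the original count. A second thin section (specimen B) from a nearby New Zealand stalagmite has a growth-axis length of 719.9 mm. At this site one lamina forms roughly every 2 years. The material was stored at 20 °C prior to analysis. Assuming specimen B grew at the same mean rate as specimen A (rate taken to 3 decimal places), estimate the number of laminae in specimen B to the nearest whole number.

Specimen A: after corrections the count is 2892 + 10 = 2902 laminae.
Specimen A: 2902 laminae at 2 years each span 2902 × 2 = 5804 years.
A: Mean rate = 231.2 mm / 5804 years ≈ 0.040 mm/year.
Specimen B: 719.9 mm / 0.040 mm per year = 17997.50 years; at 2 years per lamina that is 17997.50 / 2 ≈ 8999 laminae.

8999 laminae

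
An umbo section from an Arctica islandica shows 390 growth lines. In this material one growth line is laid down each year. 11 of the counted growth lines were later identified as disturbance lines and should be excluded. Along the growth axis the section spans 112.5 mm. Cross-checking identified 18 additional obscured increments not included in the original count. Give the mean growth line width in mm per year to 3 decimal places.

0.283 mm per year

Correcting the raw count gives 390 − 11 + 18 = 397 true growth lines.
Extension rate ≈ 112.5 / 397 = 0.283 mm per year.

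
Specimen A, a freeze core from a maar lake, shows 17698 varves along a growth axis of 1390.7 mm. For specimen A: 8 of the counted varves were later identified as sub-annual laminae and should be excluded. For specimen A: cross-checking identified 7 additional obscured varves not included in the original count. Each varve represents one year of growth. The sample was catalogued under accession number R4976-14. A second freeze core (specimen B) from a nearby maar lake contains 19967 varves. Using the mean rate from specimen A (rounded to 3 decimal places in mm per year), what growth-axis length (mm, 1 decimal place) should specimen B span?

1577.4 mm

Specimen A: after corrections the count is 17698 − 8 + 7 = 17697 varves.
A: Mean rate = 1390.7 mm / 17697 years ≈ 0.079 mm/year.
Length of B = 0.079 × 19967 = 1577.4 mm.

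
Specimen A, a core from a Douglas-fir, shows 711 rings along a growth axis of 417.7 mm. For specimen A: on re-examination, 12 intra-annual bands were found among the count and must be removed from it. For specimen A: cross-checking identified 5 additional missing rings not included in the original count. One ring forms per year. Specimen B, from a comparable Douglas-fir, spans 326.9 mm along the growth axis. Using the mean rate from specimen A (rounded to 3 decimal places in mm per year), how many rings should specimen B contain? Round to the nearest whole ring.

Specimen A: true ring count = 711 − 12 + 5 = 704.
A: Extension rate ≈ 417.7 / 704 = 0.593 mm/year.
B spans 326.9 / 0.593 = 551.26 years ≈ 551 rings.

551 rings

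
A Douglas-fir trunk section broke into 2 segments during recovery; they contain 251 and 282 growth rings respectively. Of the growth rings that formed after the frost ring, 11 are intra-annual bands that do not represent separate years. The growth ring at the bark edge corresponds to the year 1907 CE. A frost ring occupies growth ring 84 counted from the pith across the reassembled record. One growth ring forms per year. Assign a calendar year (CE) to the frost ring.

Total growth rings = 251 + 282 = 533.
Between growth ring 84 and the bark edge there are 533 − 84 = 449 growth rings.
Excluding 11 false growth rings: 449 − 11 = 438.
Counting back 438 years from 1907 CE places the frost ring in 1907 − 438 = 1469 CE.

1469 CE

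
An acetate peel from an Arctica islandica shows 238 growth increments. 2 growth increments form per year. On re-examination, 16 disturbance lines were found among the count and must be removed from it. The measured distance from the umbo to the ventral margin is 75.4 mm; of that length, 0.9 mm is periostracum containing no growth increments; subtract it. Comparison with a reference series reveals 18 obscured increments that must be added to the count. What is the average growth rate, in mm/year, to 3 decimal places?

0.621 mm/year

Adjusted count: 238 − 16 + 18 = 240 growth increments.
With 2 growth increments per year, 240 / 2 = 120 years.
The growth record spans 75.4 − 0.9 = 74.5 mm.
74.5 mm over 120 years gives 74.5 / 120 ≈ 0.621 mm/year.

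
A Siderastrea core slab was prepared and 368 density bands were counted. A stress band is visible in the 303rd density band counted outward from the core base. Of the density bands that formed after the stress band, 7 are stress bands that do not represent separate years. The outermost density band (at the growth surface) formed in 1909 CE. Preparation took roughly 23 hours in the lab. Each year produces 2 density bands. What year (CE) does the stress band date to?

1880 CE

The stress band sits at density band 303 from the core base, so 368 − 303 = 65 density bands formed after it.
65 − 7 false = 58 true density bands after the stress band.
Dividing by 2 density bands per year: 58 / 2 = 29 years.
1909 − 29 = 1880 CE.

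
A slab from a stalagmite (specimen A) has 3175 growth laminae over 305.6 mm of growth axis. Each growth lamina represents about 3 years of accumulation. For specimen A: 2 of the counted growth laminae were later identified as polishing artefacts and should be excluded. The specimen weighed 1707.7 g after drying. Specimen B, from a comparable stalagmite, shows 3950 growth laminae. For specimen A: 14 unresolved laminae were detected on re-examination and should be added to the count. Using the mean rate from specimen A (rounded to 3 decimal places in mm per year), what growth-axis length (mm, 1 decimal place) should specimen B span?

379.2 mm

Specimen A: true growth lamina count = 3175 − 2 + 14 = 3187.
Specimen A: at 3 years per growth lamina, 3187 × 3 = 9561 years.
A: Extension rate ≈ 305.6 / 9561 = 0.032 mm/yr.
Specimen B: 3950 growth laminae at 3 years each span 3950 × 3 = 11850 years. B's length ≈ 0.032 × 11850 = 379.2 mm.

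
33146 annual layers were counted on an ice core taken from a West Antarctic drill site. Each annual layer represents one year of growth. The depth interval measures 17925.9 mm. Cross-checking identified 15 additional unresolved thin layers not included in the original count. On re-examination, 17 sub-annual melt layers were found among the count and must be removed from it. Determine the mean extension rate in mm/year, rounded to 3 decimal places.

After corrections the count is 33146 − 17 + 15 = 33144 annual layers.
17925.9 mm over 33144 years gives 17925.9 / 33144 ≈ 0.541 mm/year.

0.541 mm/year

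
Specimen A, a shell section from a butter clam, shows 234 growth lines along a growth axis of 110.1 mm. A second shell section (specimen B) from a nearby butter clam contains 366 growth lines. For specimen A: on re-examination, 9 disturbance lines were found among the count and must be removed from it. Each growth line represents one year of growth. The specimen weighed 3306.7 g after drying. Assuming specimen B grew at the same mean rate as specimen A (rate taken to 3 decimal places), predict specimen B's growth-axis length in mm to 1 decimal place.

179.0 mm

Specimen A: adjusted count: 234 − 9 = 225 growth lines.
A: Mean rate = 110.1 mm / 225 years ≈ 0.489 mm/yr.
For B, 0.489 mm/year × 366 years = 179.0 mm.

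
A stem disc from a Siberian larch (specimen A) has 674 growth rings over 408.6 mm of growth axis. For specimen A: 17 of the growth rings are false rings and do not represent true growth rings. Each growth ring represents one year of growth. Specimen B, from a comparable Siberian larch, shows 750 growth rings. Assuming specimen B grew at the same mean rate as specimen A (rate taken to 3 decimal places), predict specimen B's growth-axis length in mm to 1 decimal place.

466.5 mm

Specimen A: correcting the raw count gives 674 − 17 = 657 true growth rings.
A: 408.6 mm over 657 years gives 408.6 / 657 ≈ 0.622 mm per year.
Length of B = 0.622 × 750 = 466.5 mm.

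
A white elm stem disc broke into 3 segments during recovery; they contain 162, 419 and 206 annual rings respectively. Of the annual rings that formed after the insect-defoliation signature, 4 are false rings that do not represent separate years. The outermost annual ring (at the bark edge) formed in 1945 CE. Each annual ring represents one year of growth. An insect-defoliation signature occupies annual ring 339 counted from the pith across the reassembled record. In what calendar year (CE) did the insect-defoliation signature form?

1501 CE

Total annual rings = 162 + 419 + 206 = 787.
787 − 339 = 448 annual rings lie beyond the insect-defoliation signature toward the bark edge.
Removing the 4 false annual rings leaves 448 − 4 = 444 true annual rings beyond the insect-defoliation signature.
Counting back 444 years from 1945 CE places the insect-defoliation signature in 1945 − 444 = 1501 CE.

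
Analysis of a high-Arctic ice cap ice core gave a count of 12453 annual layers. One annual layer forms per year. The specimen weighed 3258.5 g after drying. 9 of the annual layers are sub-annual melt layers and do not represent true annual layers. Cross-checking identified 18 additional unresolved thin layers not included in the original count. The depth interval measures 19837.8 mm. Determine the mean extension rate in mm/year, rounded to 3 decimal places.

True annual layer count = 12453 − 9 + 18 = 12462.
Extension rate ≈ 19837.8 / 12462 = 1.592 mm/year.

1.592 mm/year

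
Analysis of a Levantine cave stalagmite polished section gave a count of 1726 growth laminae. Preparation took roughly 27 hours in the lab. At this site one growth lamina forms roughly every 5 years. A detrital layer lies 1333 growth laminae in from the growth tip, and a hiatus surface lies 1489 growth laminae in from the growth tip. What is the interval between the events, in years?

Separation: 1489 − 1333 = 156 growth laminae.
Multiplying by 5 years per growth lamina: 156 × 5 = 780 years.

780 years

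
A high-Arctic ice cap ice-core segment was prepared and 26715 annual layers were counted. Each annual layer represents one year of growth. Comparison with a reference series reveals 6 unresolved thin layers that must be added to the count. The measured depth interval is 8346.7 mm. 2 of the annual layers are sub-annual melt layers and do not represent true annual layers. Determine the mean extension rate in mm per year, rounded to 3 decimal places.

True annual layer count = 26715 − 2 + 6 = 26719.
Extension rate ≈ 8346.7 / 26719 = 0.312 mm per year.

0.312 mm per year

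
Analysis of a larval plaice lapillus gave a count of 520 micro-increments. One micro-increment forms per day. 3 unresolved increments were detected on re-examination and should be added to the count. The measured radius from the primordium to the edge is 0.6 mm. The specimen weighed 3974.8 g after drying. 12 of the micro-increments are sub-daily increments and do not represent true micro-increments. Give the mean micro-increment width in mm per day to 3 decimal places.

Correcting the raw count gives 520 − 12 + 3 = 511 true micro-increments.
0.6 mm over 511 days gives 0.6 / 511 ≈ 0.001 mm per day.

0.001 mm per day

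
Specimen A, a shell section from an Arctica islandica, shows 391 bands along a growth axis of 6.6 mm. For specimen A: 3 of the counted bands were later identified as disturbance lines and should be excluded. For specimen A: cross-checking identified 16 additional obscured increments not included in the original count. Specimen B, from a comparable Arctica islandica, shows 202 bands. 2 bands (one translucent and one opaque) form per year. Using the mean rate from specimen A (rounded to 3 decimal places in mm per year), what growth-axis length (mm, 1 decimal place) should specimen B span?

Specimen A: true band count = 391 − 3 + 16 = 404.
Specimen A: with 2 bands per year, 404 / 2 = 202 years.
A: Mean rate = 6.6 mm / 202 years ≈ 0.033 mm/yr.
Specimen B: dividing by 2 bands per year: 202 / 2 = 101 years. Length of B = 0.033 × 101 = 3.3 mm.

3.3 mm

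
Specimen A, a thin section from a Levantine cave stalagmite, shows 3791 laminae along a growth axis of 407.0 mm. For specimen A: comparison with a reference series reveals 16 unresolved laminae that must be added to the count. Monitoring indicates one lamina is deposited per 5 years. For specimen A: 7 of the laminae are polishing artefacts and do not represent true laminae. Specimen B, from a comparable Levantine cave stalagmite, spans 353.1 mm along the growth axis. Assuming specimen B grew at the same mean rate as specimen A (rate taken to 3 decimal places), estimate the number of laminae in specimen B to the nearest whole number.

3363 laminae

Specimen A: true lamina count = 3791 − 7 + 16 = 3800.
Specimen A: 3800 laminae at 5 years each span 3800 × 5 = 19000 years.
A: Extension rate ≈ 407.0 / 19000 = 0.021 mm per year.
B spans 353.1 / 0.021 = 16814.29 years; at 5 years per lamina that is 16814.29 / 5 ≈ 3363 laminae.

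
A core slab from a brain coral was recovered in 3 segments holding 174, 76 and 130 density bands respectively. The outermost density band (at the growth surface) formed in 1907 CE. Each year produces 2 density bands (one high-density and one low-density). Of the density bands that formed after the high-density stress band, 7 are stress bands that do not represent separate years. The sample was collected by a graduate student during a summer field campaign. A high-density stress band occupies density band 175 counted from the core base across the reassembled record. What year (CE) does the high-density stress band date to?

Total density bands = 174 + 76 + 130 = 380.
380 − 175 = 205 density bands lie beyond the high-density stress band toward the growth surface.
205 − 7 false = 198 true density bands after the high-density stress band.
198 density bands at 2 per year is 198 / 2 = 99 years.
Counting back 99 years from 1907 CE places the high-density stress band in 1907 − 99 = 1808 CE.

1808 CE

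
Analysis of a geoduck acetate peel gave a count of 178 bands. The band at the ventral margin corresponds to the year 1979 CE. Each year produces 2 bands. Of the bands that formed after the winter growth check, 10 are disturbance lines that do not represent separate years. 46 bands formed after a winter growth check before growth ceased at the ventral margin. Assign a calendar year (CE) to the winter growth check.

There are 46 bands younger than the winter growth check.
Excluding 10 false bands: 46 − 10 = 36.
Dividing by 2 bands per year: 36 / 2 = 18 years.
Counting back 18 years from 1979 CE places the winter growth check in 1979 − 18 = 1961 CE.

1961 CE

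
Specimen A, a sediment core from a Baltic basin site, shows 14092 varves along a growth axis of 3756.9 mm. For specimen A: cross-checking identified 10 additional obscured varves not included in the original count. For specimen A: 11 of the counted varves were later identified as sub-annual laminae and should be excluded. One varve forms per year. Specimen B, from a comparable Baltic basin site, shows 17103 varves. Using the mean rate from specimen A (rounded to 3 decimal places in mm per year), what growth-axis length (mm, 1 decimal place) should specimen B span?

4566.5 mm

Specimen A: adjusted count: 14092 − 11 + 10 = 14091 varves.
A: Extension rate ≈ 3756.9 / 14091 = 0.267 mm/yr.
For B, 0.267 mm/year × 17103 years = 4566.5 mm.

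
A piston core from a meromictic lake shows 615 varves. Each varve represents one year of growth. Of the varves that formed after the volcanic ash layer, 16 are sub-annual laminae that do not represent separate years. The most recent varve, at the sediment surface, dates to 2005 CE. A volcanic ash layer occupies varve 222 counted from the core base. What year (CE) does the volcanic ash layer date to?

615 − 222 = 393 varves lie beyond the volcanic ash layer toward the sediment surface.
Removing the 16 false varves leaves 393 − 16 = 377 true varves beyond the volcanic ash layer.
2005 − 377 = 1628 CE.

1628 CE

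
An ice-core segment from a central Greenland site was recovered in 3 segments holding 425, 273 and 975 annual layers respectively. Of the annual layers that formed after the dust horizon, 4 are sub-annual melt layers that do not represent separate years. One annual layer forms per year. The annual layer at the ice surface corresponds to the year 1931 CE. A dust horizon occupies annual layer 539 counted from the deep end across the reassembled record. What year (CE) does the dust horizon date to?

801 CE

Total annual layers = 425 + 273 + 975 = 1673.
The dust horizon sits at annual layer 539 from the deep end, so 1673 − 539 = 1134 annual layers formed after it.
Removing the 4 false annual layers leaves 1134 − 4 = 1130 true annual layers beyond the dust horizon.
1931 − 1130 = 801 CE.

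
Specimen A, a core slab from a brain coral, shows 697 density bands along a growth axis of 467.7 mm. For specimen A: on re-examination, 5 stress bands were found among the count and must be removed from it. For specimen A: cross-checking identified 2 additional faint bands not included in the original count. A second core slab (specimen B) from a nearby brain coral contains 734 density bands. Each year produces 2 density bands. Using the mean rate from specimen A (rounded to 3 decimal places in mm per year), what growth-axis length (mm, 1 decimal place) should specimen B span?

494.7 mm

Specimen A: true density band count = 697 − 5 + 2 = 694.
Specimen A: dividing by 2 density bands per year: 694 / 2 = 347 years.
A: Extension rate ≈ 467.7 / 347 = 1.348 mm/year.
Specimen B: with 2 density bands per year, 734 / 2 = 367 years. B's length ≈ 1.348 × 367 = 494.7 mm.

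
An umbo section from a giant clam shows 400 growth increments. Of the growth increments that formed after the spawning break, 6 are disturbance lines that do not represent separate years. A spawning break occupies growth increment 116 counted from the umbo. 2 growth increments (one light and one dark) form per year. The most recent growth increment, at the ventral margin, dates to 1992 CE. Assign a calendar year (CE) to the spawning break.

The spawning break sits at growth increment 116 from the umbo, so 400 − 116 = 284 growth increments formed after it.
Removing the 6 false growth increments leaves 284 − 6 = 278 true growth increments beyond the spawning break.
With 2 growth increments per year, 278 / 2 = 139 years.
The growth increment at the ventral margin is 1992 CE, so the spawning break dates to 1992 − 139 = 1853 CE.

1853 CE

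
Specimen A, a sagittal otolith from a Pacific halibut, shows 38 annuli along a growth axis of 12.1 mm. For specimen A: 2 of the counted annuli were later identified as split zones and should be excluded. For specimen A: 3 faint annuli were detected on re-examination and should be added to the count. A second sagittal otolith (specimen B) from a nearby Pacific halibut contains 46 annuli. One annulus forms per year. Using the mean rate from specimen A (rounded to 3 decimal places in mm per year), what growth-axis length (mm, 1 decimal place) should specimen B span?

14.3 mm

Specimen A: after corrections the count is 38 − 2 + 3 = 39 annuli.
A: Mean rate = 12.1 mm / 39 years ≈ 0.310 mm/yr.
For B, 0.310 mm/year × 46 years = 14.3 mm.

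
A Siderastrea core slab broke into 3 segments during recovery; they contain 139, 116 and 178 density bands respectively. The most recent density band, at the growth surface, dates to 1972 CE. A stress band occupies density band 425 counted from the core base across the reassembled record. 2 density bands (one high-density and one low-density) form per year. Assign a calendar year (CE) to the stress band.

1968 CE

Total density bands = 139 + 116 + 178 = 433.
433 − 425 = 8 density bands lie beyond the stress band toward the growth surface.
8 density bands at 2 per year is 8 / 2 = 4 years.
Counting back 4 years from 1972 CE places the stress band in 1972 − 4 = 1968 CE.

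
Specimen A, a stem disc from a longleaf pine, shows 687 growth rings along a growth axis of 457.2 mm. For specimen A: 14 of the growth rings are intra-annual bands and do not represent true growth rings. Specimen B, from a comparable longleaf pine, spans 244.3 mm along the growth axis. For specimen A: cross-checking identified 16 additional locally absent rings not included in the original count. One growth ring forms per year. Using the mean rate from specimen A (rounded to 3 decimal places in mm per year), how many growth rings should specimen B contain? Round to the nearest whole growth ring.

368 growth rings

Specimen A: after corrections the count is 687 − 14 + 16 = 689 growth rings.
A: 457.2 mm over 689 years gives 457.2 / 689 ≈ 0.664 mm per year.
B spans 244.3 / 0.664 = 367.92 years ≈ 368 growth rings.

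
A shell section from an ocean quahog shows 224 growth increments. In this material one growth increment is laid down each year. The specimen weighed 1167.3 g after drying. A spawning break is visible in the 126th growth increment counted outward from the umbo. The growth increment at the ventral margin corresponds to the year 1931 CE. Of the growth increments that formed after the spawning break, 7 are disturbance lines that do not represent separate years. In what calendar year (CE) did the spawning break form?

Between growth increment 126 and the ventral margin there are 224 − 126 = 98 growth increments.
Excluding 7 false growth increments: 98 − 7 = 91.
The growth increment at the ventral margin is 1931 CE, so the spawning break dates to 1931 − 91 = 1840 CE.

1840 CE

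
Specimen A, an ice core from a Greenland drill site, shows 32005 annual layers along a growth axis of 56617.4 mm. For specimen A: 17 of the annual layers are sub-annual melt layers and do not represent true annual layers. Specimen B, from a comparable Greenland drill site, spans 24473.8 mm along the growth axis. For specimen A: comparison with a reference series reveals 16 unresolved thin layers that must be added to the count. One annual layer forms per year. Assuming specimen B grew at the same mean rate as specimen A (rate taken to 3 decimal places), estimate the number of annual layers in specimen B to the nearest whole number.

Specimen A: correcting the raw count gives 32005 − 17 + 16 = 32004 true annual layers.
A: 56617.4 mm over 32004 years gives 56617.4 / 32004 ≈ 1.769 mm/year.
B spans 24473.8 / 1.769 = 13834.82 years ≈ 13835 annual layers.

13835 annual layers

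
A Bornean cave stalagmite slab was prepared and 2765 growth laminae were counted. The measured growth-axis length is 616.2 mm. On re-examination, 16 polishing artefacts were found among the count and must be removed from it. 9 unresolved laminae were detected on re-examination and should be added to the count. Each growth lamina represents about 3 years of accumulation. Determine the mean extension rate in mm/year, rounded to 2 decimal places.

True growth lamina count = 2765 − 16 + 9 = 2758.
At 3 years per growth lamina, 2758 × 3 = 8274 years.
616.2 mm over 8274 years gives 616.2 / 8274 ≈ 0.07 mm/year.

0.07 mm/year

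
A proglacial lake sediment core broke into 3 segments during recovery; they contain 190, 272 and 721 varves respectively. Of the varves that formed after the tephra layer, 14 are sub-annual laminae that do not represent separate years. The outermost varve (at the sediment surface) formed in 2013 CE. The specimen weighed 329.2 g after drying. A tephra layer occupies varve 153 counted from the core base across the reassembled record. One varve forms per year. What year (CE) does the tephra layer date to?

997 CE

Total varves = 190 + 272 + 721 = 1183.
1183 − 153 = 1030 varves lie beyond the tephra layer toward the sediment surface.
1030 − 14 false = 1016 true varves after the tephra layer.
The varve at the sediment surface is 2013 CE, so the tephra layer dates to 2013 − 1016 = 997 CE.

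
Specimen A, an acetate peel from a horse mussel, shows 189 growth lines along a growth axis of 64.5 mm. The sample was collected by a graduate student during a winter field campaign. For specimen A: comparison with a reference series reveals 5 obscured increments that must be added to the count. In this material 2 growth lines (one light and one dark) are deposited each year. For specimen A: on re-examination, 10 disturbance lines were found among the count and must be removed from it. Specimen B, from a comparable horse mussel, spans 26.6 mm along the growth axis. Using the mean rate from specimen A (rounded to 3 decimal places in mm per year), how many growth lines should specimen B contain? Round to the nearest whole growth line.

Specimen A: after corrections the count is 189 − 10 + 5 = 184 growth lines.
Specimen A: dividing by 2 growth lines per year: 184 / 2 = 92 years.
A: 64.5 mm over 92 years gives 64.5 / 92 ≈ 0.701 mm/year.
Specimen B: 26.6 mm / 0.701 mm per year = 37.95 years; at 2 growth lines per year that is 37.95 × 2 ≈ 76 growth lines.

76 growth lines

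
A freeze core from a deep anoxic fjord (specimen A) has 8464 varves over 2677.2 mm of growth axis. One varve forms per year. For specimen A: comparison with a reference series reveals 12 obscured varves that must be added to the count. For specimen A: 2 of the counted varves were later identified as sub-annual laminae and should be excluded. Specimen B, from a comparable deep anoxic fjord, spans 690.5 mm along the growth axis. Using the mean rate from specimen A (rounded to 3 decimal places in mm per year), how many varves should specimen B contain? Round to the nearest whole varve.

2185 varves

Specimen A: true varve count = 8464 − 2 + 12 = 8474.
A: Extension rate ≈ 2677.2 / 8474 = 0.316 mm per year.
Specimen B: 690.5 mm / 0.316 mm per year = 2185.13 years ≈ 2185 varves.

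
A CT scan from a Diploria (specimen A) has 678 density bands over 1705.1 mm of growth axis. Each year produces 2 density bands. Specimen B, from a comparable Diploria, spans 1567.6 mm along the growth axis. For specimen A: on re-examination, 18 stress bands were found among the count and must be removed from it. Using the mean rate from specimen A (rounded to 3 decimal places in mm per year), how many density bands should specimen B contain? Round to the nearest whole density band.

Specimen A: after corrections the count is 678 − 18 = 660 density bands.
Specimen A: with 2 density bands per year, 660 / 2 = 330 years.
A: Extension rate ≈ 1705.1 / 330 = 5.167 mm/year.
B spans 1567.6 / 5.167 = 303.39 years; at 2 density bands per year that is 303.39 × 2 ≈ 607 density bands.

607 density bands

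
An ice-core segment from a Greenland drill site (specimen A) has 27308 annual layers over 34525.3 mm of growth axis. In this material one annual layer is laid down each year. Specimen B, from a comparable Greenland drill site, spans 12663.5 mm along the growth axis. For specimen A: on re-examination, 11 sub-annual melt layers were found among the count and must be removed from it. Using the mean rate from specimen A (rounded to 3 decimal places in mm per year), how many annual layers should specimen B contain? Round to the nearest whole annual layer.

10011 annual layers

Specimen A: true annual layer count = 27308 − 11 = 27297.
A: Extension rate ≈ 34525.3 / 27297 = 1.265 mm per year.
Specimen B: 12663.5 mm / 1.265 mm per year = 10010.67 years ≈ 10011 annual layers.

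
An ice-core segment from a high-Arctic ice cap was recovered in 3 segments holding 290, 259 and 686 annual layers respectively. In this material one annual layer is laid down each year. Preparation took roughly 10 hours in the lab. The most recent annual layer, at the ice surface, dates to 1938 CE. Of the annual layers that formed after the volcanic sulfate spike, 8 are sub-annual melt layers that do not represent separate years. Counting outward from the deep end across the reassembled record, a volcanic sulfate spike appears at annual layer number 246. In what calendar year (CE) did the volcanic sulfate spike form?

957 CE

Total annual layers = 290 + 259 + 686 = 1235.
Between annual layer 246 and the ice surface there are 1235 − 246 = 989 annual layers.
989 − 8 false = 981 true annual layers after the volcanic sulfate spike.
The annual layer at the ice surface is 1938 CE, so the volcanic sulfate spike dates to 1938 − 981 = 957 CE.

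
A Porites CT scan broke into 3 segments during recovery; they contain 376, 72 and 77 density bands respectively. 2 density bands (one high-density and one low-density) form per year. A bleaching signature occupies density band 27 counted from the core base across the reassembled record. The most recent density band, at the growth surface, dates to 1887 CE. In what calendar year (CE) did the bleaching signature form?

1638 CE

Total density bands = 376 + 72 + 77 = 525.
Between density band 27 and the growth surface there are 525 − 27 = 498 density bands.
Dividing by 2 density bands per year: 498 / 2 = 249 years.
The density band at the growth surface is 1887 CE, so the bleaching signature dates to 1887 − 249 = 1638 CE.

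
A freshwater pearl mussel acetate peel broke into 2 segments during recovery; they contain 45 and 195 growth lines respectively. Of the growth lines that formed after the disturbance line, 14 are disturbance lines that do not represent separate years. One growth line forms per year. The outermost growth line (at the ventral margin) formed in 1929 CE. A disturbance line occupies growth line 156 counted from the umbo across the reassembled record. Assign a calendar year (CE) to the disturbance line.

1859 CE

Total growth lines = 45 + 195 = 240.
Between growth line 156 and the ventral margin there are 240 − 156 = 84 growth lines.
Excluding 14 false growth lines: 84 − 14 = 70.
The growth line at the ventral margin is 1929 CE, so the disturbance line dates to 1929 − 70 = 1859 CE.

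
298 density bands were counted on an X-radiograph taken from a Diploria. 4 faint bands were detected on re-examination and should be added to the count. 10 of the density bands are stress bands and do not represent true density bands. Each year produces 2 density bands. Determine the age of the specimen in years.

146 years

Correcting the raw count gives 298 − 10 + 4 = 292 true density bands.
Dividing by 2 density bands per year: 292 / 2 = 146 years.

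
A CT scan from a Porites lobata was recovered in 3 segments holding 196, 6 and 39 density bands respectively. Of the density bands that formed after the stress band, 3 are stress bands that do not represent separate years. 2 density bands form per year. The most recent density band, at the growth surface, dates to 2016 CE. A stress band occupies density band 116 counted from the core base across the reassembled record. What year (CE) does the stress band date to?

Total density bands = 196 + 6 + 39 = 241.
241 − 116 = 125 density bands lie beyond the stress band toward the growth surface.
Excluding 3 false density bands: 125 − 3 = 122.
With 2 density bands per year, 122 / 2 = 61 years.
2016 − 61 = 1955 CE.

1955 CE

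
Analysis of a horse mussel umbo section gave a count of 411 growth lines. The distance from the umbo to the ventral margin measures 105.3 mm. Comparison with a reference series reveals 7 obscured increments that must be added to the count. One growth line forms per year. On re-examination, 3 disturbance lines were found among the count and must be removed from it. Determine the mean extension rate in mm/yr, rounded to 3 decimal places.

0.254 mm/yr

Adjusted count: 411 − 3 + 7 = 415 growth lines.
105.3 mm over 415 years gives 105.3 / 415 ≈ 0.254 mm/yr.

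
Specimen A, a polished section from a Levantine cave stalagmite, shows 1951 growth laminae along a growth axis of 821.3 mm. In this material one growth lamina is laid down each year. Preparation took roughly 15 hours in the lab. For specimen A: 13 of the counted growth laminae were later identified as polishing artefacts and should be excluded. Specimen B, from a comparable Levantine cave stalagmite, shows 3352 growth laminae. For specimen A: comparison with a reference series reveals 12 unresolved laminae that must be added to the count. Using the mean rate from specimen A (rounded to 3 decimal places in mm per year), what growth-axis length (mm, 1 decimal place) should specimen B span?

1411.2 mm

Specimen A: correcting the raw count gives 1951 − 13 + 12 = 1950 true growth laminae.
A: Extension rate ≈ 821.3 / 1950 = 0.421 mm/yr.
Length of B = 0.421 × 3352 = 1411.2 mm.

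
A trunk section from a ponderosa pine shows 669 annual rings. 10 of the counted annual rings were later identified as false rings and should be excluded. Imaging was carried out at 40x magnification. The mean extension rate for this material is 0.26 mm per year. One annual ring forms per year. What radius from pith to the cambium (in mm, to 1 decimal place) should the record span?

171.3 mm

True annual ring count = 669 − 10 = 659.
Predicted length = 0.26 mm/year × 659 years = 171.3 mm.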